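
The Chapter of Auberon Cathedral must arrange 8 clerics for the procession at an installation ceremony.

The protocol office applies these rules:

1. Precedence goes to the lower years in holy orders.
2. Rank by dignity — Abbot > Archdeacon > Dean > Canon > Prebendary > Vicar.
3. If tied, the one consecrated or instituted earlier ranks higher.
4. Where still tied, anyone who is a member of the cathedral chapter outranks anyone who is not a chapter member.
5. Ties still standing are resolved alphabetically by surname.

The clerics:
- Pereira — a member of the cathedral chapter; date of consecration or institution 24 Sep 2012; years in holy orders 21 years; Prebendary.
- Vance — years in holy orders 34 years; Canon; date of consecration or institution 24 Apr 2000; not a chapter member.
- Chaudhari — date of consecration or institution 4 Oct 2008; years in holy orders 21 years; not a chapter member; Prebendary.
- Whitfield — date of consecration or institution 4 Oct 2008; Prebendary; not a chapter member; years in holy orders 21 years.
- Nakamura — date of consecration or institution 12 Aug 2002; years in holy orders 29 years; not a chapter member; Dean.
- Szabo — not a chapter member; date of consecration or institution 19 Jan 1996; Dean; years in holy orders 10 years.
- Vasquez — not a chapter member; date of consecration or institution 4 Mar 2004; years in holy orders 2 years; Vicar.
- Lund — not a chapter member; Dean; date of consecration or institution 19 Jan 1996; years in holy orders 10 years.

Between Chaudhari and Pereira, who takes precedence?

By years in holy orders (lower first): Vasquez (2 years); then Lund and Szabo (both 10 years); then Chaudhari, Whitfield and Pereira (each 21 years); then Nakamura (29 years); then Vance (34 years).
Lund and Szabo are each Dean, so the next rule applies.
Lund and Szabo both have date of consecration or institution 19 Jan 1996, so the next rule applies.
Lund and Szabo are each not a chapter member, so the next rule applies.
Among Lund and Szabo, alphabetically by surname: Lund before Szabo.
Chaudhari, Whitfield and Pereira are each Prebendary, so the next rule applies.
Among Chaudhari, Whitfield and Pereira, by date of consecration or institution (earlier first): Chaudhari and Whitfield (4 Oct 2008) before Pereira (24 Sep 2012).
Chaudhari and Whitfield are each not a chapter member, so the next rule applies.
Among Chaudhari and Whitfield, alphabetically by surname: Chaudhari before Whitfield.
So Chaudhari takes precedence.

Chaudhari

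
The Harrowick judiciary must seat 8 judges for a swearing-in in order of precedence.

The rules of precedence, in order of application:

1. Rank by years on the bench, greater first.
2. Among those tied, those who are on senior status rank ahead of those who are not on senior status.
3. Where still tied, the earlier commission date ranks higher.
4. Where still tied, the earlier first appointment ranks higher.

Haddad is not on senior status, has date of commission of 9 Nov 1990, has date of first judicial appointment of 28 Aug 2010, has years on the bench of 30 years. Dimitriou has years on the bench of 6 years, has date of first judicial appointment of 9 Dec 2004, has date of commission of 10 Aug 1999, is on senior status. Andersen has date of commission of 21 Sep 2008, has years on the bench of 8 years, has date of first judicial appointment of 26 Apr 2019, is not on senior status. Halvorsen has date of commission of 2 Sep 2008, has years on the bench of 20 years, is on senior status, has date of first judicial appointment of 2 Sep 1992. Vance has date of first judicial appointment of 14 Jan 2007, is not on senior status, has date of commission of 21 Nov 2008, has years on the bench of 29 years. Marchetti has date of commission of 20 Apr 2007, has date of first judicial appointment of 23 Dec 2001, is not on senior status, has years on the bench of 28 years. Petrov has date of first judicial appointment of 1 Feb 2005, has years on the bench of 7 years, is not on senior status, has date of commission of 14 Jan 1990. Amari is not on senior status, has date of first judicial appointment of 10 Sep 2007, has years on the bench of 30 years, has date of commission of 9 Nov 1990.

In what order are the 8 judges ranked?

Amari, Haddad, Vance, Marchetti, Halvorsen, Andersen, Petrov, Dimitriou

By years on the bench (higher first): Amari and Haddad (both 30 years); then Vance (29 years); then Marchetti (28 years); then Halvorsen (20 years); then Andersen (8 years); then Petrov (7 years); then Dimitriou (6 years).
Amari and Haddad are each not on senior status, so the next rule applies.
Amari and Haddad both have date of commission 9 Nov 1990, so the next rule applies.
Among Amari and Haddad, by date of first judicial appointment (earlier first): Amari (10 Sep 2007) before Haddad (28 Aug 2010).
Full order: Amari, Haddad, Vance, Marchetti, Halvorsen, Andersen, Petrov, Dimitriou.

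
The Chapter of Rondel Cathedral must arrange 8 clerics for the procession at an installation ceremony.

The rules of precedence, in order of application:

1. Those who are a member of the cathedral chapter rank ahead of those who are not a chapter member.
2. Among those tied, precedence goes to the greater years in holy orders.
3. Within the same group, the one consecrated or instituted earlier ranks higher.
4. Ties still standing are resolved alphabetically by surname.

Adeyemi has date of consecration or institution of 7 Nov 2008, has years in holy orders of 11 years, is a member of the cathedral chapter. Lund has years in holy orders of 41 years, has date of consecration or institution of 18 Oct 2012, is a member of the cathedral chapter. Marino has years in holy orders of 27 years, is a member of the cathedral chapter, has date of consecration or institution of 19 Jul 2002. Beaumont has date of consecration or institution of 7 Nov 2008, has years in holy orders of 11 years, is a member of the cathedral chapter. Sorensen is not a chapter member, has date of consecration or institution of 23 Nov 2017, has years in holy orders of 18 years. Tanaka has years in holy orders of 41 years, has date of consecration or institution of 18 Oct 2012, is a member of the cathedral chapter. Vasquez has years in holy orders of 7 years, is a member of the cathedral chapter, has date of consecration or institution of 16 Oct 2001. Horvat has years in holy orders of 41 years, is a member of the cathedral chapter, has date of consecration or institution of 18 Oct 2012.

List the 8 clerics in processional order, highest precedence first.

Horvat, Lund, Tanaka, Marino, Adeyemi, Beaumont, Vasquez, Sorensen

By the first rule: Horvat, Lund, Tanaka, Marino, Adeyemi, Beaumont and Vasquez (each a member of the cathedral chapter); then Sorensen (not a chapter member).
Among Horvat, Lund, Tanaka, Marino, Adeyemi, Beaumont and Vasquez, by years in holy orders (higher first): Horvat, Lund and Tanaka (41 years) before Marino (27 years) before Adeyemi and Beaumont (11 years) before Vasquez (7 years).
Horvat, Lund and Tanaka all have date of consecration or institution 18 Oct 2012, so the next rule applies.
Among Horvat, Lund and Tanaka, alphabetically by surname: Horvat before Lund before Tanaka.
Adeyemi and Beaumont both have date of consecration or institution 7 Nov 2008, so the next rule applies.
Among Adeyemi and Beaumont, alphabetically by surname: Adeyemi before Beaumont.
Full order: Horvat, Lund, Tanaka, Marino, Adeyemi, Beaumont, Vasquez, Sorensen.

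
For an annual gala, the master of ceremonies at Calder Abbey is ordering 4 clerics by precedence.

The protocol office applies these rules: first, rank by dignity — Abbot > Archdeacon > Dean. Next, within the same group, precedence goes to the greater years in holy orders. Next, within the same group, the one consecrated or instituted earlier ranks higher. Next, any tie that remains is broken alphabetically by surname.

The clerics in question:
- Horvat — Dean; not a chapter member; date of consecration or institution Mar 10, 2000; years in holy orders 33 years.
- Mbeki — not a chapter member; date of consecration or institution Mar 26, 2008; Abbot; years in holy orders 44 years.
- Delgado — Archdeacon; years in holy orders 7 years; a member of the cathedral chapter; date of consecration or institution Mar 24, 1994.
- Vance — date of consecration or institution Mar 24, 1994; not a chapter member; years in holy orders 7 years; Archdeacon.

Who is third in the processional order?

Vance

By dignity: Mbeki (Abbot); then Delgado and Vance (Archdeacon); then Horvat (Dean).
Delgado and Vance both have years in holy orders 7 years, so the next rule applies.
Delgado and Vance both have date of consecration or institution Mar 24, 1994, so the next rule applies.
Among Delgado and Vance, alphabetically by surname: Delgado before Vance.
Order: Mbeki, Delgado, Vance, Horvat.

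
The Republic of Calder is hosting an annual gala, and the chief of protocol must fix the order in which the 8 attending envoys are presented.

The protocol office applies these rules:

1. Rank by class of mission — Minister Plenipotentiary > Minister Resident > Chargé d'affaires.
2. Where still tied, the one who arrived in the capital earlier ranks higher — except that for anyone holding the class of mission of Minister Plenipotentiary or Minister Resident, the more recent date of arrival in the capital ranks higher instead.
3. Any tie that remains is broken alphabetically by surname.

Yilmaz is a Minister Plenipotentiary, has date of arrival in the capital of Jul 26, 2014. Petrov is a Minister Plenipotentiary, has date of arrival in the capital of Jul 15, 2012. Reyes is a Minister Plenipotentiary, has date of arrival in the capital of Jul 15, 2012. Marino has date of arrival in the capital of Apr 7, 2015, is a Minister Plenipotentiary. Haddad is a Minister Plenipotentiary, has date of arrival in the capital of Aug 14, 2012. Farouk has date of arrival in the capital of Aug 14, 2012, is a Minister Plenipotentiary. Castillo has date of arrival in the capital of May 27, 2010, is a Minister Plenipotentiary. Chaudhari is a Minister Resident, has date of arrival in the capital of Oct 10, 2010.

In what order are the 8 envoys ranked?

Marino, Yilmaz, Farouk, Haddad, Petrov, Reyes, Castillo, Chaudhari

By class of mission: Marino, Yilmaz, Farouk, Haddad, Petrov, Reyes and Castillo (Minister Plenipotentiary); then Chaudhari (Minister Resident).
Among Marino, Yilmaz, Farouk, Haddad, Petrov, Reyes and Castillo, by date of arrival in the capital (later first) (reversed rule for this group): Marino (Apr 7, 2015) before Yilmaz (Jul 26, 2014) before Farouk and Haddad (Aug 14, 2012) before Petrov and Reyes (Jul 15, 2012) before Castillo (May 27, 2010).
Among Farouk and Haddad, alphabetically by surname: Farouk before Haddad.
Among Petrov and Reyes, alphabetically by surname: Petrov before Reyes.
Full order: Marino, Yilmaz, Farouk, Haddad, Petrov, Reyes, Castillo, Chaudhari.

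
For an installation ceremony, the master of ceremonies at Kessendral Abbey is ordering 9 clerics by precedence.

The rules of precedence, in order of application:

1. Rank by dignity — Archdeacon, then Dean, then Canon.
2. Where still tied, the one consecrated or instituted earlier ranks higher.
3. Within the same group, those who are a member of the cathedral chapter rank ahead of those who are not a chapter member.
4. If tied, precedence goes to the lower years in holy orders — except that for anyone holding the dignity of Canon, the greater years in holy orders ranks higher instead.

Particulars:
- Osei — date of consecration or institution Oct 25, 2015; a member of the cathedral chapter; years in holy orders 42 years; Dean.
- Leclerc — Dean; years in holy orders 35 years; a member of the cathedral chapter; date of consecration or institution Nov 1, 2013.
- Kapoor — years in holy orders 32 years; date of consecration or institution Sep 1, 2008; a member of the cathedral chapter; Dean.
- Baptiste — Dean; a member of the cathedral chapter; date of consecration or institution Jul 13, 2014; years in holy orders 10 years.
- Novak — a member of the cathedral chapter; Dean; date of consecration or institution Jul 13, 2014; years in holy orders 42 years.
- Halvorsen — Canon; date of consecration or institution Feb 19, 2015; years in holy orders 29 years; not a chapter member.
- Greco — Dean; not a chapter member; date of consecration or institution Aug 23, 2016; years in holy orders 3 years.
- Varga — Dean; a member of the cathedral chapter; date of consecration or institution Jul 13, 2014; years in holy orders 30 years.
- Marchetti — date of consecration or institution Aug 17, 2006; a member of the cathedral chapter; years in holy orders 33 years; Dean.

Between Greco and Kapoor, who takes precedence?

By dignity: Marchetti, Kapoor, Leclerc, Baptiste, Varga, Novak, Osei and Greco (Dean); then Halvorsen (Canon).
Among Marchetti, Kapoor, Leclerc, Baptiste, Varga, Novak, Osei and Greco, by date of consecration or institution (earlier first): Marchetti (Aug 17, 2006) before Kapoor (Sep 1, 2008) before Leclerc (Nov 1, 2013) before Baptiste, Varga and Novak (Jul 13, 2014) before Osei (Oct 25, 2015) before Greco (Aug 23, 2016).
Baptiste, Varga and Novak are each a member of the cathedral chapter, so the next rule applies.
Among Baptiste, Varga and Novak, by years in holy orders (lower first): Baptiste (10 years) before Varga (30 years) before Novak (42 years).
So Kapoor takes precedence.

Kapoor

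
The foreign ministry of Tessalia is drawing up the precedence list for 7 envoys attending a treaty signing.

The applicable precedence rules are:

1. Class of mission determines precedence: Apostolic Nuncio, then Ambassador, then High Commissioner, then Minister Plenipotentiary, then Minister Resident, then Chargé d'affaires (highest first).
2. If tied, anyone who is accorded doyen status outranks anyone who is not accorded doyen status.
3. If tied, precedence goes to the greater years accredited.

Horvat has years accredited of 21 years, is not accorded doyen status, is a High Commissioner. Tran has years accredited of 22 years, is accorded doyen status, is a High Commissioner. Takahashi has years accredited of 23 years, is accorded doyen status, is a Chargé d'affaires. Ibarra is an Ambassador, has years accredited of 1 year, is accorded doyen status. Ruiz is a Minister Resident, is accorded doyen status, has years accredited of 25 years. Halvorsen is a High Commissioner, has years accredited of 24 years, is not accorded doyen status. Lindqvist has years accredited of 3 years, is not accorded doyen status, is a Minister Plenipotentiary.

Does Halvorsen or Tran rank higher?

Tran

By class of mission: Ibarra (Ambassador); then Tran, Halvorsen and Horvat (High Commissioner); then Lindqvist (Minister Plenipotentiary); then Ruiz (Minister Resident); then Takahashi (Chargé d'affaires).
Among Tran, Halvorsen and Horvat, accorded doyen status before not accorded doyen status: Tran (accorded doyen status) before Halvorsen and Horvat (not accorded doyen status).
Among Halvorsen and Horvat, by years accredited (higher first): Halvorsen (24 years) before Horvat (21 years).
So Tran takes precedence.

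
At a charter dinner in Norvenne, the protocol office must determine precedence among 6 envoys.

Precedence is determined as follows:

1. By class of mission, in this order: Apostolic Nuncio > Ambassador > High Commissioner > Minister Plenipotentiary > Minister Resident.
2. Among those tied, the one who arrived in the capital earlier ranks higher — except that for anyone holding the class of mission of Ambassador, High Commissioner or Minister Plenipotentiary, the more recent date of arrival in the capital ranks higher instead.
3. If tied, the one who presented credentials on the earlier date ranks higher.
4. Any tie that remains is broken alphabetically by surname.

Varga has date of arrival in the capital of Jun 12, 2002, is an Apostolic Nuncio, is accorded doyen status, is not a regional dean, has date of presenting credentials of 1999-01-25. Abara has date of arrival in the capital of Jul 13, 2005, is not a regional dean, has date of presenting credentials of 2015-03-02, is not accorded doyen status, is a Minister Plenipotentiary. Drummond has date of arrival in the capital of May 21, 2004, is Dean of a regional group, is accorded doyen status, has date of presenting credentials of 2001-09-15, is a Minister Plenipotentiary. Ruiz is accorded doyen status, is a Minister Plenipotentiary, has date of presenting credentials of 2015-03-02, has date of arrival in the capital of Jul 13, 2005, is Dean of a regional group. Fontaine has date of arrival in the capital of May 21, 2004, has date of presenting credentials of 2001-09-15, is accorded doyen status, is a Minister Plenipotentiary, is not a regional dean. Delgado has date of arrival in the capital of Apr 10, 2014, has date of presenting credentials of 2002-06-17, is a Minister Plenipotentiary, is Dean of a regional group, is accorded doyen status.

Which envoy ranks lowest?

By class of mission: Varga (Apostolic Nuncio); then Delgado, Abara, Ruiz, Drummond and Fontaine (Minister Plenipotentiary).
Among Delgado, Abara, Ruiz, Drummond and Fontaine, by date of arrival in the capital (later first) (reversed rule for this group): Delgado (Apr 10, 2014) before Abara and Ruiz (Jul 13, 2005) before Drummond and Fontaine (May 21, 2004).
Abara and Ruiz both have date of presenting credentials 2015-03-02, so the next rule applies.
Among Abara and Ruiz, alphabetically by surname: Abara before Ruiz.
Drummond and Fontaine both have date of presenting credentials 2001-09-15, so the next rule applies.
Among Drummond and Fontaine, alphabetically by surname: Drummond before Fontaine.
Order: Varga, Delgado, Abara, Ruiz, Drummond, Fontaine.

Fontaine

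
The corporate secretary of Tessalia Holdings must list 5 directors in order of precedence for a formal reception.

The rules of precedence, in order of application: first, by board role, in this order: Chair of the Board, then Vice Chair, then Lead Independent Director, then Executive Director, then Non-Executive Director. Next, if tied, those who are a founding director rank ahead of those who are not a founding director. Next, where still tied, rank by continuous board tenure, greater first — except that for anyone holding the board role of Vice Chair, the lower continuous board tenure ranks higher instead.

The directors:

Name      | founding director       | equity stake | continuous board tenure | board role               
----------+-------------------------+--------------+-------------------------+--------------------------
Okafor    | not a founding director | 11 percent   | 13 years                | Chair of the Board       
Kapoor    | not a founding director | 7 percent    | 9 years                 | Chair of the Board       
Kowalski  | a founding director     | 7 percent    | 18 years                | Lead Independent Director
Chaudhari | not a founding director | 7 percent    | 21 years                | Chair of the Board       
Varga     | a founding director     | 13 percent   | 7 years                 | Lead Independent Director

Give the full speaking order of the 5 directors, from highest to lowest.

Chaudhari, Okafor, Kapoor, Kowalski, Varga

By board role: Chaudhari, Okafor and Kapoor (Chair of the Board); then Kowalski and Varga (Lead Independent Director).
Chaudhari, Okafor and Kapoor are each not a founding director, so the next rule applies.
Among Chaudhari, Okafor and Kapoor, by continuous board tenure (higher first): Chaudhari (21 years) before Okafor (13 years) before Kapoor (9 years).
Kowalski and Varga are each a founding director, so the next rule applies.
Among Kowalski and Varga, by continuous board tenure (higher first): Kowalski (18 years) before Varga (7 years).
Full order: Chaudhari, Okafor, Kapoor, Kowalski, Varga.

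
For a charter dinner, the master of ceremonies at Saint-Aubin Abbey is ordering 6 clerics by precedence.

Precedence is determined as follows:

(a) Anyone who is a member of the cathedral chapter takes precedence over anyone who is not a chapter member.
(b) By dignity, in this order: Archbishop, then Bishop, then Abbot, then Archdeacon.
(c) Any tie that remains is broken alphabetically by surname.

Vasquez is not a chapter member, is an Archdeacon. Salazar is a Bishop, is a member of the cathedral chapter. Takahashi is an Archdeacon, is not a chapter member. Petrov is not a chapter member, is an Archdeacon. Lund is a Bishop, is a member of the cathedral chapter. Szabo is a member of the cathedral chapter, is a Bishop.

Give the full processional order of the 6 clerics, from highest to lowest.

By the first rule: Lund, Salazar and Szabo (each a member of the cathedral chapter); then Petrov, Takahashi and Vasquez (each not a chapter member).
Lund, Salazar and Szabo are each Bishop, so the next rule applies.
Among Lund, Salazar and Szabo, alphabetically by surname: Lund before Salazar before Szabo.
Petrov, Takahashi and Vasquez are each Archdeacon, so the next rule applies.
Among Petrov, Takahashi and Vasquez, alphabetically by surname: Petrov before Takahashi before Vasquez.
Full order: Lund, Salazar, Szabo, Petrov, Takahashi, Vasquez.

Lund, Salazar, Szabo, Petrov, Takahashi, Vasquez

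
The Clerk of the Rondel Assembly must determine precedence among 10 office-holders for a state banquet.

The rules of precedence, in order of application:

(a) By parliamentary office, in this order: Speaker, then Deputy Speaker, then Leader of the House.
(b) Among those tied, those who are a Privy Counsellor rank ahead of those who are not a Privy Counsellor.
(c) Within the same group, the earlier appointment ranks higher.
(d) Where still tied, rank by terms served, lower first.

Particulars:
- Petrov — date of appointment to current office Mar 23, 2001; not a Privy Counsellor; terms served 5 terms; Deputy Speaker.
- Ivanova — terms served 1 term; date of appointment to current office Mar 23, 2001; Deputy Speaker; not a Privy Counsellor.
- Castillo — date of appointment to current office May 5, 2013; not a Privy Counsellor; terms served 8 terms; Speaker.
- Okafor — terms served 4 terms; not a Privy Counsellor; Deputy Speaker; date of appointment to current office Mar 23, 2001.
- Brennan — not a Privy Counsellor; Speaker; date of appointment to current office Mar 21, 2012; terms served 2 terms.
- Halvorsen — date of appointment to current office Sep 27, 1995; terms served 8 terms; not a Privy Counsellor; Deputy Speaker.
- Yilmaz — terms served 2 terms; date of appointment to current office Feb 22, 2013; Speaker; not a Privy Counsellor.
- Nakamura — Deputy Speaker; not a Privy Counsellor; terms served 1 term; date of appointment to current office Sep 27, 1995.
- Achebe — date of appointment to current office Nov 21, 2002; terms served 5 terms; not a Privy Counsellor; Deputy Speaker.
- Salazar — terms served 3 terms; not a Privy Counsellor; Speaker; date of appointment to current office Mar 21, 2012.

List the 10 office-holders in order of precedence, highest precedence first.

By parliamentary office: Brennan, Salazar, Yilmaz and Castillo (Speaker); then Nakamura, Halvorsen, Ivanova, Okafor, Petrov and Achebe (Deputy Speaker).
Brennan, Salazar, Yilmaz and Castillo are each not a Privy Counsellor, so the next rule applies.
Among Brennan, Salazar, Yilmaz and Castillo, by date of appointment to current office (earlier first): Brennan and Salazar (Mar 21, 2012) before Yilmaz (Feb 22, 2013) before Castillo (May 5, 2013).
Among Brennan and Salazar, by terms served (lower first): Brennan (2 terms) before Salazar (3 terms).
Nakamura, Halvorsen, Ivanova, Okafor, Petrov and Achebe are each not a Privy Counsellor, so the next rule applies.
Among Nakamura, Halvorsen, Ivanova, Okafor, Petrov and Achebe, by date of appointment to current office (earlier first): Nakamura and Halvorsen (Sep 27, 1995) before Ivanova, Okafor and Petrov (Mar 23, 2001) before Achebe (Nov 21, 2002).
Among Nakamura and Halvorsen, by terms served (lower first): Nakamura (1 term) before Halvorsen (8 terms).
Among Ivanova, Okafor and Petrov, by terms served (lower first): Ivanova (1 term) before Okafor (4 terms) before Petrov (5 terms).
Full order: Brennan, Salazar, Yilmaz, Castillo, Nakamura, Halvorsen, Ivanova, Okafor, Petrov, Achebe.

Brennan, Salazar, Yilmaz, Castillo, Nakamura, Halvorsen, Ivanova, Okafor, Petrov, Achebe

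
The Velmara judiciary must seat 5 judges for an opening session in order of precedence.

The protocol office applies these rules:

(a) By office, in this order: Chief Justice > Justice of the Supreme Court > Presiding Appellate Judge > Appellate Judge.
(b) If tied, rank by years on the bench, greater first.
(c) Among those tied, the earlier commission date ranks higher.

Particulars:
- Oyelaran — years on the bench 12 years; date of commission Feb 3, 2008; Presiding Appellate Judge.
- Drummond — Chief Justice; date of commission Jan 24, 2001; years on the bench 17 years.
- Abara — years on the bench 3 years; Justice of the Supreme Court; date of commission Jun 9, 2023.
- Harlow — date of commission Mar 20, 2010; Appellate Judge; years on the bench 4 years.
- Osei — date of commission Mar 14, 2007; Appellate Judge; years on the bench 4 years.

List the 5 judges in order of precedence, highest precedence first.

Drummond, Abara, Oyelaran, Osei, Harlow

By office: Drummond (Chief Justice); then Abara (Justice of the Supreme Court); then Oyelaran (Presiding Appellate Judge); then Osei and Harlow (Appellate Judge).
Osei and Harlow both have years on the bench 4 years, so the next rule applies.
Among Osei and Harlow, by date of commission (earlier first): Osei (Mar 14, 2007) before Harlow (Mar 20, 2010).
Full order: Drummond, Abara, Oyelaran, Osei, Harlow.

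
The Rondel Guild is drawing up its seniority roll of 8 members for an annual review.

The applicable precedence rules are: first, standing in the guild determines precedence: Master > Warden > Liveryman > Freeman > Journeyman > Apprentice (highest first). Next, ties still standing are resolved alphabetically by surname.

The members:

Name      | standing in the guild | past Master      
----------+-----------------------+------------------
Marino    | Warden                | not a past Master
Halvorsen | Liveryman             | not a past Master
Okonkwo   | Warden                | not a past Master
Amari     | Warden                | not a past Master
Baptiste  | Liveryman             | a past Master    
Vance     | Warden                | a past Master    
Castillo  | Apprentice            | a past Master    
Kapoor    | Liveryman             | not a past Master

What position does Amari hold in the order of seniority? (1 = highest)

By standing in the guild: Amari, Marino, Okonkwo and Vance (Warden); then Baptiste, Halvorsen and Kapoor (Liveryman); then Castillo (Apprentice).
Among Amari, Marino, Okonkwo and Vance, alphabetically by surname: Amari before Marino before Okonkwo before Vance.
Among Baptiste, Halvorsen and Kapoor, alphabetically by surname: Baptiste before Halvorsen before Kapoor.
Order: Amari, Marino, Okonkwo, Vance, Baptiste, Halvorsen, Kapoor, Castillo. So position 1.

1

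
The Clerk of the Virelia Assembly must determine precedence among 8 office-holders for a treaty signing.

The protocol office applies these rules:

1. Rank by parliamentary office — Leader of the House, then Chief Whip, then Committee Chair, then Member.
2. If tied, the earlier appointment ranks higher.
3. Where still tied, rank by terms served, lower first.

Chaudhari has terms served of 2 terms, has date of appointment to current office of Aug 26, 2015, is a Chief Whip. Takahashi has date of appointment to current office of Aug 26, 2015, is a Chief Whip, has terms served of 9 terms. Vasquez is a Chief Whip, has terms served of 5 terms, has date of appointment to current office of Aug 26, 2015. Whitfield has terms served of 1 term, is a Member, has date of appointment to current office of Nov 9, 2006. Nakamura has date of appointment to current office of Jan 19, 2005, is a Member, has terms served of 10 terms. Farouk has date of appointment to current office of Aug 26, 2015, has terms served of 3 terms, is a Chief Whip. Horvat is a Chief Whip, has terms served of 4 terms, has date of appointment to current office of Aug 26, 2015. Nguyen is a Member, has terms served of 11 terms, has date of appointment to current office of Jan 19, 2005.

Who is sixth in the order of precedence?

Nakamura

By parliamentary office: Chaudhari, Farouk, Horvat, Vasquez and Takahashi (Chief Whip); then Nakamura, Nguyen and Whitfield (Member).
Chaudhari, Farouk, Horvat, Vasquez and Takahashi all have date of appointment to current office Aug 26, 2015, so the next rule applies.
Among Chaudhari, Farouk, Horvat, Vasquez and Takahashi, by terms served (lower first): Chaudhari (2 terms) before Farouk (3 terms) before Horvat (4 terms) before Vasquez (5 terms) before Takahashi (9 terms).
Among Nakamura, Nguyen and Whitfield, by date of appointment to current office (earlier first): Nakamura and Nguyen (Jan 19, 2005) before Whitfield (Nov 9, 2006).
Among Nakamura and Nguyen, by terms served (lower first): Nakamura (10 terms) before Nguyen (11 terms).
Order: Chaudhari, Farouk, Horvat, Vasquez, Takahashi, Nakamura, Nguyen, Whitfield.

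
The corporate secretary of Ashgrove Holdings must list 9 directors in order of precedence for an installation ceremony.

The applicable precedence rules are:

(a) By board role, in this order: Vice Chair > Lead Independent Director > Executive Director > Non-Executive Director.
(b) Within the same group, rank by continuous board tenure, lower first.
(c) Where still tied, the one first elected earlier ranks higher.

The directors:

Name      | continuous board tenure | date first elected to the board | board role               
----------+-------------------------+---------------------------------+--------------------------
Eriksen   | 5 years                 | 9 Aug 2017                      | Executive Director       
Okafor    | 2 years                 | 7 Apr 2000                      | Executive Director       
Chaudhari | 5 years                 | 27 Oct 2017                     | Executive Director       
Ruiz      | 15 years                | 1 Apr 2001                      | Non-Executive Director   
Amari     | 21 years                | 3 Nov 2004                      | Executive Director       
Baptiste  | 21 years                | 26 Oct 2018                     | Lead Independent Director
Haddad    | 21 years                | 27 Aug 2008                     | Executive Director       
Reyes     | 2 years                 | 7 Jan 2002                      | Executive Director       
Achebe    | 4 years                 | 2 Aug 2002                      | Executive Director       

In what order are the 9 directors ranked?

By board role: Baptiste (Lead Independent Director); then Okafor, Reyes, Achebe, Eriksen, Chaudhari, Amari and Haddad (Executive Director); then Ruiz (Non-Executive Director).
Among Okafor, Reyes, Achebe, Eriksen, Chaudhari, Amari and Haddad, by continuous board tenure (lower first): Okafor and Reyes (2 years) before Achebe (4 years) before Eriksen and Chaudhari (5 years) before Amari and Haddad (21 years).
Among Okafor and Reyes, by date first elected to the board (earlier first): Okafor (7 Apr 2000) before Reyes (7 Jan 2002).
Among Eriksen and Chaudhari, by date first elected to the board (earlier first): Eriksen (9 Aug 2017) before Chaudhari (27 Oct 2017).
Among Amari and Haddad, by date first elected to the board (earlier first): Amari (3 Nov 2004) before Haddad (27 Aug 2008).
Full order: Baptiste, Okafor, Reyes, Achebe, Eriksen, Chaudhari, Amari, Haddad, Ruiz.

Baptiste, Okafor, Reyes, Achebe, Eriksen, Chaudhari, Amari, Haddad, Ruiz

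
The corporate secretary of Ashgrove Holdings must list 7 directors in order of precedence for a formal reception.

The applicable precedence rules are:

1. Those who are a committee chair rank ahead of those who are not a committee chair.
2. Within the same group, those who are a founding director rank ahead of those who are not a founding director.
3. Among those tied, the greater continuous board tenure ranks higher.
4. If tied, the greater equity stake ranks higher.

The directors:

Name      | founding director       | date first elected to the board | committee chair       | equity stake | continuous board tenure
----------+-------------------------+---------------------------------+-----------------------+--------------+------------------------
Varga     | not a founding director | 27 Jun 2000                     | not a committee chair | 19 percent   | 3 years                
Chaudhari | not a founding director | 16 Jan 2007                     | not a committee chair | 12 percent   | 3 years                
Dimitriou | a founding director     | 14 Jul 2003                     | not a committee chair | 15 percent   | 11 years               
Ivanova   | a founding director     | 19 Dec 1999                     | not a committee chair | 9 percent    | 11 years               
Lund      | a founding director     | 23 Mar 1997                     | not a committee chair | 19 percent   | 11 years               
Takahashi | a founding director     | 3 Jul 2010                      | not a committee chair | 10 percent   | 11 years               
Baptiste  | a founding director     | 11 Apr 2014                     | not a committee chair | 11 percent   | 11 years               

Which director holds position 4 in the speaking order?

By the first rule: Lund, Dimitriou, Baptiste, Takahashi, Ivanova, Varga and Chaudhari (each not a committee chair).
Among Lund, Dimitriou, Baptiste, Takahashi, Ivanova, Varga and Chaudhari, a founding director before not a founding director: Lund, Dimitriou, Baptiste, Takahashi and Ivanova (a founding director) before Varga and Chaudhari (not a founding director).
Lund, Dimitriou, Baptiste, Takahashi and Ivanova all have continuous board tenure 11 years, so the next rule applies.
Among Lund, Dimitriou, Baptiste, Takahashi and Ivanova, by equity stake (higher first): Lund (19 percent) before Dimitriou (15 percent) before Baptiste (11 percent) before Takahashi (10 percent) before Ivanova (9 percent).
Varga and Chaudhari both have continuous board tenure 3 years, so the next rule applies.
Among Varga and Chaudhari, by equity stake (higher first): Varga (19 percent) before Chaudhari (12 percent).
Order: Lund, Dimitriou, Baptiste, Takahashi, Ivanova, Varga, Chaudhari.

Takahashi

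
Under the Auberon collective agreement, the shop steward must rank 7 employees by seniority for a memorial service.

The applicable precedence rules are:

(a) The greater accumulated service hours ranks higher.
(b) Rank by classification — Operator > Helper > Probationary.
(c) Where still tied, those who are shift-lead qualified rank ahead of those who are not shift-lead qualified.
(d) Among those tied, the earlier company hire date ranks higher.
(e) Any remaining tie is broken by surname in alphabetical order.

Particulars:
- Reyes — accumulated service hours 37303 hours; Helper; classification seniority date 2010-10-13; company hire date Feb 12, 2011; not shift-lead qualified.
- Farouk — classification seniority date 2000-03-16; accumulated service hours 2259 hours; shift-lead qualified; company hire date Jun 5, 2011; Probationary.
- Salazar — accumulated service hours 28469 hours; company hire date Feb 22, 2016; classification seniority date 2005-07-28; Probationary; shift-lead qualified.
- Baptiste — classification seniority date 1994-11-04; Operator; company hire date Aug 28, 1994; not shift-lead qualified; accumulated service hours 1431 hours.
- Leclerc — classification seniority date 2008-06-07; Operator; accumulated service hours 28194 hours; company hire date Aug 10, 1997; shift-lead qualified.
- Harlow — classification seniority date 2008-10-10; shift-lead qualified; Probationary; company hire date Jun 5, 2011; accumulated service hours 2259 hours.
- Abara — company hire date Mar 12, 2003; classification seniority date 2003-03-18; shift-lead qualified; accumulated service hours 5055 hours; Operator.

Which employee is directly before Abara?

By accumulated service hours (higher first): Reyes (37303 hours); then Salazar (28469 hours); then Leclerc (28194 hours); then Abara (5055 hours); then Farouk and Harlow (both 2259 hours); then Baptiste (1431 hours).
Farouk and Harlow are each Probationary, so the next rule applies.
Farouk and Harlow are each shift-lead qualified, so the next rule applies.
Farouk and Harlow both have company hire date Jun 5, 2011, so the next rule applies.
Among Farouk and Harlow, alphabetically by surname: Farouk before Harlow.
Order: Reyes, Salazar, Leclerc, Abara, Farouk, Harlow, Baptiste.

Leclerc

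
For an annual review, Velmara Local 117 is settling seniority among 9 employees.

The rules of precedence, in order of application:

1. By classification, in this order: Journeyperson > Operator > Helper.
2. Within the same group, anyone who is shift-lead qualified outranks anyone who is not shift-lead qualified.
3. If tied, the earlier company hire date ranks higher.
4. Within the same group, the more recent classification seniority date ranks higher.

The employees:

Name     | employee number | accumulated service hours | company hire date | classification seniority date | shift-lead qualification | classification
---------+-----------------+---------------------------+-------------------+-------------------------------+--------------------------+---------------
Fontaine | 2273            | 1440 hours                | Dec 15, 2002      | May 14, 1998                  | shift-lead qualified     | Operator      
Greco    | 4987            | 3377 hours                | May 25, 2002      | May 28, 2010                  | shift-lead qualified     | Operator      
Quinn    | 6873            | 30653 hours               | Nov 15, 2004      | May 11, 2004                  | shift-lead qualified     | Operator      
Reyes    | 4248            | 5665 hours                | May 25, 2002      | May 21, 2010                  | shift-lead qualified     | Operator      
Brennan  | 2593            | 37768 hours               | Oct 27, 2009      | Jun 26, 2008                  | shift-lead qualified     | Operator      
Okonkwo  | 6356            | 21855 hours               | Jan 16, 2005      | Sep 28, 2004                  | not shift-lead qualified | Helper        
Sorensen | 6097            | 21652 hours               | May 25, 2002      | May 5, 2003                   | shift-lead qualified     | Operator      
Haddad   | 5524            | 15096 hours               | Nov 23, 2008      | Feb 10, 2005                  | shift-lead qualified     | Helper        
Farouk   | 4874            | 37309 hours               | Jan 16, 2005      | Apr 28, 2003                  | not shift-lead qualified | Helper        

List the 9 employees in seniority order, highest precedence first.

By classification: Greco, Reyes, Sorensen, Fontaine, Quinn and Brennan (Operator); then Haddad, Okonkwo and Farouk (Helper).
Greco, Reyes, Sorensen, Fontaine, Quinn and Brennan are each shift-lead qualified, so the next rule applies.
Among Greco, Reyes, Sorensen, Fontaine, Quinn and Brennan, by company hire date (earlier first): Greco, Reyes and Sorensen (May 25, 2002) before Fontaine (Dec 15, 2002) before Quinn (Nov 15, 2004) before Brennan (Oct 27, 2009).
Among Greco, Reyes and Sorensen, by classification seniority date (later first): Greco (May 28, 2010) before Reyes (May 21, 2010) before Sorensen (May 5, 2003).
Among Haddad, Okonkwo and Farouk, shift-lead qualified before not shift-lead qualified: Haddad (shift-lead qualified) before Okonkwo and Farouk (not shift-lead qualified).
Okonkwo and Farouk both have company hire date Jan 16, 2005, so the next rule applies.
Among Okonkwo and Farouk, by classification seniority date (later first): Okonkwo (Sep 28, 2004) before Farouk (Apr 28, 2003).
Full order: Greco, Reyes, Sorensen, Fontaine, Quinn, Brennan, Haddad, Okonkwo, Farouk.

Greco, Reyes, Sorensen, Fontaine, Quinn, Brennan, Haddad, Okonkwo, Farouk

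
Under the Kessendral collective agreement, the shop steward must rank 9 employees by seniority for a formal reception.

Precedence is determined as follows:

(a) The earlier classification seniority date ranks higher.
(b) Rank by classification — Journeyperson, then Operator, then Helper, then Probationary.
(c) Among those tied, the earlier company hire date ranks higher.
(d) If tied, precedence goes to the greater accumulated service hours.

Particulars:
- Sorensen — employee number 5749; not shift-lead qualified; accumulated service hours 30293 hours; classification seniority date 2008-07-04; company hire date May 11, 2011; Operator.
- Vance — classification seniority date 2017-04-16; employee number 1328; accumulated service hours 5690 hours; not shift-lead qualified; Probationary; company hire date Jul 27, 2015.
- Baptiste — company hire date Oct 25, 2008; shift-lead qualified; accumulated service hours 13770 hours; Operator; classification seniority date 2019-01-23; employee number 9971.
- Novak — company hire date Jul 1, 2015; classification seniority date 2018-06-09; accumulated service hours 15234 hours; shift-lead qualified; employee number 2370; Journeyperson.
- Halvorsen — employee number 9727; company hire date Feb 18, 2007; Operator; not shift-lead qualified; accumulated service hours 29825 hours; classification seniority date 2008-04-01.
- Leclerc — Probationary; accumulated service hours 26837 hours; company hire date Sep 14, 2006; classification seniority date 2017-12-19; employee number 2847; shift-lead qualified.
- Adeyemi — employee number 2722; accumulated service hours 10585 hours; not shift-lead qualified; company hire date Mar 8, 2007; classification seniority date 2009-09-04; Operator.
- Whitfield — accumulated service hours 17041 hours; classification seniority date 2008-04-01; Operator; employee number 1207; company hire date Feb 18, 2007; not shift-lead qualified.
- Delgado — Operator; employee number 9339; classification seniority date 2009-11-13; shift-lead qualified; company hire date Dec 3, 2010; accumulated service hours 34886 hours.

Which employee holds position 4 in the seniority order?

By classification seniority date (earlier first): Halvorsen and Whitfield (both 2008-04-01); then Sorensen (2008-07-04); then Adeyemi (2009-09-04); then Delgado (2009-11-13); then Vance (2017-04-16); then Leclerc (2017-12-19); then Novak (2018-06-09); then Baptiste (2019-01-23).
Halvorsen and Whitfield are each Operator, so the next rule applies.
Halvorsen and Whitfield both have company hire date Feb 18, 2007, so the next rule applies.
Among Halvorsen and Whitfield, by accumulated service hours (higher first): Halvorsen (29825 hours) before Whitfield (17041 hours).
Order: Halvorsen, Whitfield, Sorensen, Adeyemi, Delgado, Vance, Leclerc, Novak, Baptiste.

Adeyemi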